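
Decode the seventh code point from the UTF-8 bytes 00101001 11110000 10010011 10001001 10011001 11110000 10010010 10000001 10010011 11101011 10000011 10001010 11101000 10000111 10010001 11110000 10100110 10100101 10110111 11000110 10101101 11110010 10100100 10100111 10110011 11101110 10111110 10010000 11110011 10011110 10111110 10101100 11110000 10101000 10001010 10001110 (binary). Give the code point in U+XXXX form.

U+01AD

Offset 0: leading byte 0x29 = 00101001 → 1-byte char #1 = 29.
Offset 1: leading byte 0xF0 = 11110000 → 4-byte char #2 = F0 93 89 99.
Offset 5: leading byte 0xF0 = 11110000 → 4-byte char #3 = F0 92 81 93.
Offset 9: leading byte 0xEB = 11101011 → 3-byte char #4 = EB 83 8A.
Offset 12: leading byte 0xE8 = 11101000 → 3-byte char #5 = E8 87 91.
Offset 15: leading byte 0xF0 = 11110000 → 4-byte char #6 = F0 A6 A5 B7.
Offset 19: leading byte 0xC6 = 11000110 → 2-byte char #7 = C6 AD.
Leading byte 0xC6 = 11000110 matches 110xxxxx → 2-byte sequence.
Byte 1: 0xC6 = 11000110, payload 00110 (5 bits).
Byte 2: 0xAD = 10101101 (10xxxxxx ✓), payload 101101.
Concatenate: 00110101101 = 0x1AD (11 bits → U+01AD).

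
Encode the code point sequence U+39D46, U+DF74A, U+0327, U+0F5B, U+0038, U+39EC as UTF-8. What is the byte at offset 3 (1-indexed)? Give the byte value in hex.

1-indexed offset 3 is 0-indexed offset 2.
U+39D46 → 4-byte form F0 B9 B5 86 at offsets 0–3.
Offset 2 falls in char 1's range; it's byte 3 of F0 B9 B5 86 = 0xB5.

0xB5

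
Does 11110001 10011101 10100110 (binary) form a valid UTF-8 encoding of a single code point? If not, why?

invalid (sequence truncated)

Leading byte 0xF1 = 11110001 → 4-byte form, but only 3 bytes are present.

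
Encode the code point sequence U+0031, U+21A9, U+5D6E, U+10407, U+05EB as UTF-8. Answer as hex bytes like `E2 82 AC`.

U+0031: 1-byte form → 31.
U+21A9: 3-byte form → E2 86 A9.
U+5D6E: 3-byte form → E5 B5 AE.
U+10407: 4-byte form → F0 90 90 87.
U+05EB: 2-byte form → D7 AB.
Concatenated (13 bytes): 31 E2 86 A9 E5 B5 AE F0 90 90 87 D7 AB.

31 E2 86 A9 E5 B5 AE F0 90 90 87 D7 AB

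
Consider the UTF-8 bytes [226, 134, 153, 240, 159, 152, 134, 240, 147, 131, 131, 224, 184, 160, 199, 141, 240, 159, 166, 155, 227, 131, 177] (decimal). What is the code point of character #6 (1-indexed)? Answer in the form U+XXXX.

Offset 0: leading byte 0xE2 = 11100010 → 3-byte char #1 = E2 86 99.
Offset 3: leading byte 0xF0 = 11110000 → 4-byte char #2 = F0 9F 98 86.
Offset 7: leading byte 0xF0 = 11110000 → 4-byte char #3 = F0 93 83 83.
Offset 11: leading byte 0xE0 = 11100000 → 3-byte char #4 = E0 B8 A0.
Offset 14: leading byte 0xC7 = 11000111 → 2-byte char #5 = C7 8D.
Offset 16: leading byte 0xF0 = 11110000 → 4-byte char #6 = F0 9F A6 9B.
Leading byte 0xF0 = 11110000 matches 11110xxx → 4-byte sequence.
Byte 1: 0xF0 = 11110000, payload 000 (3 bits).
Byte 2: 0x9F = 10011111 (10xxxxxx ✓), payload 011111.
Byte 3: 0xA6 = 10100110 (10xxxxxx ✓), payload 100110.
Byte 4: 0x9B = 10011011 (10xxxxxx ✓), payload 011011.
Concatenate: 000011111100110011011 = 0x1F99B (21 bits → U+1F99B).

U+1F99B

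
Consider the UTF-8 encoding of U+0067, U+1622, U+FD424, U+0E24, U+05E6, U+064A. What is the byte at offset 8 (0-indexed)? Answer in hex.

0xE0

U+0067 → 1-byte form 67 at offsets 0–0.
U+1622 → 3-byte form E1 98 A2 at offsets 1–3.
U+FD424 → 4-byte form F3 BD 90 A4 at offsets 4–7.
U+0E24 → 3-byte form E0 B8 A4 at offsets 8–10.
Offset 8 falls in char 4's range; it's byte 1 of E0 B8 A4 = 0xE0.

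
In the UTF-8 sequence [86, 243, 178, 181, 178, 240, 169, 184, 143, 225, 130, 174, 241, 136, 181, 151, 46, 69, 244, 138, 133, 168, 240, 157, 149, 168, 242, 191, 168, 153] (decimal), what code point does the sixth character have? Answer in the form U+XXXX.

Offset 0: leading byte 0x56 = 01010110 → 1-byte char #1 = 56.
Offset 1: leading byte 0xF3 = 11110011 → 4-byte char #2 = F3 B2 B5 B2.
Offset 5: leading byte 0xF0 = 11110000 → 4-byte char #3 = F0 A9 B8 8F.
Offset 9: leading byte 0xE1 = 11100001 → 3-byte char #4 = E1 82 AE.
Offset 12: leading byte 0xF1 = 11110001 → 4-byte char #5 = F1 88 B5 97.
Offset 16: leading byte 0x2E = 00101110 → 1-byte char #6 = 2E.
Leading byte 0x2E = 00101110 matches 0xxxxxxx → 1-byte sequence.
Byte 1: 0x2E = 00101110, payload 0101110 (7 bits).
Concatenate: 0101110 = 0x2E (7 bits → U+002E).

U+002E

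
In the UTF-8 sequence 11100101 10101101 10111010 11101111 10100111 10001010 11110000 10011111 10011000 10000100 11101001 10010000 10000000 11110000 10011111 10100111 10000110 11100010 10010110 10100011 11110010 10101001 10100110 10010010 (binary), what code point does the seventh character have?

Offset 0: leading byte 0xE5 = 11100101 → 3-byte char #1 = E5 AD BA.
Offset 3: leading byte 0xEF = 11101111 → 3-byte char #2 = EF A7 8A.
Offset 6: leading byte 0xF0 = 11110000 → 4-byte char #3 = F0 9F 98 84.
Offset 10: leading byte 0xE9 = 11101001 → 3-byte char #4 = E9 90 80.
Offset 13: leading byte 0xF0 = 11110000 → 4-byte char #5 = F0 9F A7 86.
Offset 17: leading byte 0xE2 = 11100010 → 3-byte char #6 = E2 96 A3.
Offset 20: leading byte 0xF2 = 11110010 → 4-byte char #7 = F2 A9 A6 92.
Leading byte 0xF2 = 11110010 matches 11110xxx → 4-byte sequence.
Byte 1: 0xF2 = 11110010, payload 010 (3 bits).
Byte 2: 0xA9 = 10101001 (10xxxxxx ✓), payload 101001.
Byte 3: 0xA6 = 10100110 (10xxxxxx ✓), payload 100110.
Byte 4: 0x92 = 10010010 (10xxxxxx ✓), payload 010010.
Concatenate: 010101001100110010010 = 0xA9992 (21 bits → U+A9992).

U+A9992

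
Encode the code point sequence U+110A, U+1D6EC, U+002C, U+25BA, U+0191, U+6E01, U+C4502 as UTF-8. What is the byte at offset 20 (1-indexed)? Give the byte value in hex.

1-indexed offset 20 is 0-indexed offset 19.
U+110A → 3-byte form E1 84 8A at offsets 0–2.
U+1D6EC → 4-byte form F0 9D 9B AC at offsets 3–6.
U+002C → 1-byte form 2C at offsets 7–7.
U+25BA → 3-byte form E2 96 BA at offsets 8–10.
U+0191 → 2-byte form C6 91 at offsets 11–12.
U+6E01 → 3-byte form E6 B8 81 at offsets 13–15.
U+C4502 → 4-byte form F3 84 94 82 at offsets 16–19.
Offset 19 falls in char 7's range; it's byte 4 of F3 84 94 82 = 0x82.

0x82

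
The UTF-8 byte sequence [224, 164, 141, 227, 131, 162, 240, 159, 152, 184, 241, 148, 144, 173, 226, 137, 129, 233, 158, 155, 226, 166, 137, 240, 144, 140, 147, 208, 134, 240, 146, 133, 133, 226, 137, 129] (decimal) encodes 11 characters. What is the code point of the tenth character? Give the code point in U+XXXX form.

Offset 0: leading byte 0xE0 = 11100000 → 3-byte char #1 = E0 A4 8D.
Offset 3: leading byte 0xE3 = 11100011 → 3-byte char #2 = E3 83 A2.
Offset 6: leading byte 0xF0 = 11110000 → 4-byte char #3 = F0 9F 98 B8.
Offset 10: leading byte 0xF1 = 11110001 → 4-byte char #4 = F1 94 90 AD.
Offset 14: leading byte 0xE2 = 11100010 → 3-byte char #5 = E2 89 81.
Offset 17: leading byte 0xE9 = 11101001 → 3-byte char #6 = E9 9E 9B.
Offset 20: leading byte 0xE2 = 11100010 → 3-byte char #7 = E2 A6 89.
Offset 23: leading byte 0xF0 = 11110000 → 4-byte char #8 = F0 90 8C 93.
Offset 27: leading byte 0xD0 = 11010000 → 2-byte char #9 = D0 86.
Offset 29: leading byte 0xF0 = 11110000 → 4-byte char #10 = F0 92 85 85.
Leading byte 0xF0 = 11110000 matches 11110xxx → 4-byte sequence.
Byte 1: 0xF0 = 11110000, payload 000 (3 bits).
Byte 2: 0x92 = 10010010 (10xxxxxx ✓), payload 010010.
Byte 3: 0x85 = 10000101 (10xxxxxx ✓), payload 000101.
Byte 4: 0x85 = 10000101 (10xxxxxx ✓), payload 000101.
Concatenate: 000010010000101000101 = 0x12145 (21 bits → U+12145).

U+12145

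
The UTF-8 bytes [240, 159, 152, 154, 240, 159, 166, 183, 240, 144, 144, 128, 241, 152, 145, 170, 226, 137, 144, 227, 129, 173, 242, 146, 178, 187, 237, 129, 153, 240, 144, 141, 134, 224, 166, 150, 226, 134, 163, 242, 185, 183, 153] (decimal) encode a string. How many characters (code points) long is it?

Byte at offset 0: 0xF0 = 11110000 → 4-byte char (#1). Advance 4.
Byte at offset 4: 0xF0 = 11110000 → 4-byte char (#2). Advance 4.
Byte at offset 8: 0xF0 = 11110000 → 4-byte char (#3). Advance 4.
Byte at offset 12: 0xF1 = 11110001 → 4-byte char (#4). Advance 4.
Byte at offset 16: 0xE2 = 11100010 → 3-byte char (#5). Advance 3.
Byte at offset 19: 0xE3 = 11100011 → 3-byte char (#6). Advance 3.
Byte at offset 22: 0xF2 = 11110010 → 4-byte char (#7). Advance 4.
Byte at offset 26: 0xED = 11101101 → 3-byte char (#8). Advance 3.
Byte at offset 29: 0xF0 = 11110000 → 4-byte char (#9). Advance 4.
Byte at offset 33: 0xE0 = 11100000 → 3-byte char (#10). Advance 3.
Byte at offset 36: 0xE2 = 11100010 → 3-byte char (#11). Advance 3.
Byte at offset 39: 0xF2 = 11110010 → 4-byte char (#12). Advance 4.
Reached end at offset 43 after 12 code points.

12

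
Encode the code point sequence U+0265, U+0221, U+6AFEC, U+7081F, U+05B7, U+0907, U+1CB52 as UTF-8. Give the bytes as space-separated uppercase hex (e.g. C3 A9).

U+0265: 2-byte form → C9 A5.
U+0221: 2-byte form → C8 A1.
U+6AFEC: 4-byte form → F1 AA BF AC.
U+7081F: 4-byte form → F1 B0 A0 9F.
U+05B7: 2-byte form → D6 B7.
U+0907: 3-byte form → E0 A4 87.
U+1CB52: 4-byte form → F0 9C AD 92.
Concatenated (21 bytes): C9 A5 C8 A1 F1 AA BF AC F1 B0 A0 9F D6 B7 E0 A4 87 F0 9C AD 92.

C9 A5 C8 A1 F1 AA BF AC F1 B0 A0 9F D6 B7 E0 A4 87 F0 9C AD 92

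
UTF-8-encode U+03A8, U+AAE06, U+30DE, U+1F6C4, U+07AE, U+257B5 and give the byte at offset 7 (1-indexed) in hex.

1-indexed offset 7 is 0-indexed offset 6.
U+03A8 → 2-byte form CE A8 at offsets 0–1.
U+AAE06 → 4-byte form F2 AA B8 86 at offsets 2–5.
U+30DE → 3-byte form E3 83 9E at offsets 6–8.
Offset 6 falls in char 3's range; it's byte 1 of E3 83 9E = 0xE3.

0xE3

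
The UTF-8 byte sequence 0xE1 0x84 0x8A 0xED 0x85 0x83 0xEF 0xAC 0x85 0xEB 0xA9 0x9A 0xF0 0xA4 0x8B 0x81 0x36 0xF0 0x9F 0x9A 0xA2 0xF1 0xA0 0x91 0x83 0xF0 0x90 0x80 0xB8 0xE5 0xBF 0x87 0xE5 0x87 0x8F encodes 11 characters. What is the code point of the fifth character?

Offset 0: leading byte 0xE1 = 11100001 → 3-byte char #1 = E1 84 8A.
Offset 3: leading byte 0xED = 11101101 → 3-byte char #2 = ED 85 83.
Offset 6: leading byte 0xEF = 11101111 → 3-byte char #3 = EF AC 85.
Offset 9: leading byte 0xEB = 11101011 → 3-byte char #4 = EB A9 9A.
Offset 12: leading byte 0xF0 = 11110000 → 4-byte char #5 = F0 A4 8B 81.
Leading byte 0xF0 = 11110000 matches 11110xxx → 4-byte sequence.
Byte 1: 0xF0 = 11110000, payload 000 (3 bits).
Byte 2: 0xA4 = 10100100 (10xxxxxx ✓), payload 100100.
Byte 3: 0x8B = 10001011 (10xxxxxx ✓), payload 001011.
Byte 4: 0x81 = 10000001 (10xxxxxx ✓), payload 000001.
Concatenate: 000100100001011000001 = 0x242C1 (21 bits → U+242C1).

U+242C1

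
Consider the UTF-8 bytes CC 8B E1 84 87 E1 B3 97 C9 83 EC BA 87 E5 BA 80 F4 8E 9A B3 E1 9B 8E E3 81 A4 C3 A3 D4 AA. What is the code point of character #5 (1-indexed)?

Offset 0: leading byte 0xCC = 11001100 → 2-byte char #1 = CC 8B.
Offset 2: leading byte 0xE1 = 11100001 → 3-byte char #2 = E1 84 87.
Offset 5: leading byte 0xE1 = 11100001 → 3-byte char #3 = E1 B3 97.
Offset 8: leading byte 0xC9 = 11001001 → 2-byte char #4 = C9 83.
Offset 10: leading byte 0xEC = 11101100 → 3-byte char #5 = EC BA 87.
Leading byte 0xEC = 11101100 matches 1110xxxx → 3-byte sequence.
Byte 1: 0xEC = 11101100, payload 1100 (4 bits).
Byte 2: 0xBA = 10111010 (10xxxxxx ✓), payload 111010.
Byte 3: 0x87 = 10000111 (10xxxxxx ✓), payload 000111.
Concatenate: 1100111010000111 = 0xCE87 (16 bits → U+CE87).

U+CE87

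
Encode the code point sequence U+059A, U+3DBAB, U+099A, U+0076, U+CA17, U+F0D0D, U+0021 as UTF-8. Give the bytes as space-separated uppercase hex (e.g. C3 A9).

U+059A: 2-byte form → D6 9A.
U+3DBAB: 4-byte form → F0 BD AE AB.
U+099A: 3-byte form → E0 A6 9A.
U+0076: 1-byte form → 76.
U+CA17: 3-byte form → EC A8 97.
U+F0D0D: 4-byte form → F3 B0 B4 8D.
U+0021: 1-byte form → 21.
Concatenated (18 bytes): D6 9A F0 BD AE AB E0 A6 9A 76 EC A8 97 F3 B0 B4 8D 21.

D6 9A F0 BD AE AB E0 A6 9A 76 EC A8 97 F3 B0 B4 8D 21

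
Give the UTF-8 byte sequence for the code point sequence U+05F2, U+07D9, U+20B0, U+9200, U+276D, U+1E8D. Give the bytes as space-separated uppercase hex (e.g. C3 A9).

D7 B2 DF 99 E2 82 B0 E9 88 80 E2 9D AD E1 BA 8D

U+05F2: 2-byte form → D7 B2.
U+07D9: 2-byte form → DF 99.
U+20B0: 3-byte form → E2 82 B0.
U+9200: 3-byte form → E9 88 80.
U+276D: 3-byte form → E2 9D AD.
U+1E8D: 3-byte form → E1 BA 8D.
Concatenated (16 bytes): D7 B2 DF 99 E2 82 B0 E9 88 80 E2 9D AD E1 BA 8D.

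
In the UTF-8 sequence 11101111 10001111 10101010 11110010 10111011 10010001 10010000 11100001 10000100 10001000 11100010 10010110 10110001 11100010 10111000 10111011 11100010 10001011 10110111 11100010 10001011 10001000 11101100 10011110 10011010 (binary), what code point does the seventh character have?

U+22C8

Offset 0: leading byte 0xEF = 11101111 → 3-byte char #1 = EF 8F AA.
Offset 3: leading byte 0xF2 = 11110010 → 4-byte char #2 = F2 BB 91 90.
Offset 7: leading byte 0xE1 = 11100001 → 3-byte char #3 = E1 84 88.
Offset 10: leading byte 0xE2 = 11100010 → 3-byte char #4 = E2 96 B1.
Offset 13: leading byte 0xE2 = 11100010 → 3-byte char #5 = E2 B8 BB.
Offset 16: leading byte 0xE2 = 11100010 → 3-byte char #6 = E2 8B B7.
Offset 19: leading byte 0xE2 = 11100010 → 3-byte char #7 = E2 8B 88.
Leading byte 0xE2 = 11100010 matches 1110xxxx → 3-byte sequence.
Byte 1: 0xE2 = 11100010, payload 0010 (4 bits).
Byte 2: 0x8B = 10001011 (10xxxxxx ✓), payload 001011.
Byte 3: 0x88 = 10001000 (10xxxxxx ✓), payload 001000.
Concatenate: 0010001011001000 = 0x22C8 (16 bits → U+22C8).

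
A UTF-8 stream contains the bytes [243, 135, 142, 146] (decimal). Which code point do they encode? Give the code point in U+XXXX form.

U+C7392

Leading byte 0xF3 = 11110011 matches 11110xxx → 4-byte sequence.
Byte 1: 0xF3 = 11110011, payload 011 (3 bits).
Byte 2: 0x87 = 10000111 (10xxxxxx ✓), payload 000111.
Byte 3: 0x8E = 10001110 (10xxxxxx ✓), payload 001110.
Byte 4: 0x92 = 10010010 (10xxxxxx ✓), payload 010010.
Concatenate: 011000111001110010010 = 0xC7392 (21 bits → U+C7392).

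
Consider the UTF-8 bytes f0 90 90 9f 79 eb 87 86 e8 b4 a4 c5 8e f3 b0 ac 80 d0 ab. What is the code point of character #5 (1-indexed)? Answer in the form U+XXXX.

U+014E

Offset 0: leading byte 0xF0 = 11110000 → 4-byte char #1 = F0 90 90 9F.
Offset 4: leading byte 0x79 = 01111001 → 1-byte char #2 = 79.
Offset 5: leading byte 0xEB = 11101011 → 3-byte char #3 = EB 87 86.
Offset 8: leading byte 0xE8 = 11101000 → 3-byte char #4 = E8 B4 A4.
Offset 11: leading byte 0xC5 = 11000101 → 2-byte char #5 = C5 8E.
Leading byte 0xC5 = 11000101 matches 110xxxxx → 2-byte sequence.
Byte 1: 0xC5 = 11000101, payload 00101 (5 bits).
Byte 2: 0x8E = 10001110 (10xxxxxx ✓), payload 001110.
Concatenate: 00101001110 = 0x14E (11 bits → U+014E).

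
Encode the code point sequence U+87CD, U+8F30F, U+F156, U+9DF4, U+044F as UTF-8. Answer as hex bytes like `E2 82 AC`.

E8 9F 8D F2 8F 8C 8F EF 85 96 E9 B7 B4 D1 8F

U+87CD: 3-byte form → E8 9F 8D.
U+8F30F: 4-byte form → F2 8F 8C 8F.
U+F156: 3-byte form → EF 85 96.
U+9DF4: 3-byte form → E9 B7 B4.
U+044F: 2-byte form → D1 8F.
Concatenated (15 bytes): E8 9F 8D F2 8F 8C 8F EF 85 96 E9 B7 B4 D1 8F.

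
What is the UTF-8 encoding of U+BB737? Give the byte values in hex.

U+BB737 = 0xBB737 = 767799 decimal. In range U+10000–U+10FFFF → 4-byte form: 11110xxx 10xxxxxx 10xxxxxx 10xxxxxx.
Binary (21 bits): 010111011011100110111.
Split 3+6+6+6: 010 | 111011 | 011100 | 110111.
Byte 1: 11110010 = 0xF2.
Byte 2: 10111011 = 0xBB.
Byte 3: 10011100 = 0x9C.
Byte 4: 10110111 = 0xB7.

F2 BB 9C B7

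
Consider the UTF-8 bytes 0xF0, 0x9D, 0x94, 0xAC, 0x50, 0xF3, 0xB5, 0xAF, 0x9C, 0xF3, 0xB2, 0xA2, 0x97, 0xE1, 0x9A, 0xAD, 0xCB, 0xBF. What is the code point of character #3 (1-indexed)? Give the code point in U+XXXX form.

U+F5BDC

Offset 0: leading byte 0xF0 = 11110000 → 4-byte char #1 = F0 9D 94 AC.
Offset 4: leading byte 0x50 = 01010000 → 1-byte char #2 = 50.
Offset 5: leading byte 0xF3 = 11110011 → 4-byte char #3 = F3 B5 AF 9C.
Leading byte 0xF3 = 11110011 matches 11110xxx → 4-byte sequence.
Byte 1: 0xF3 = 11110011, payload 011 (3 bits).
Byte 2: 0xB5 = 10110101 (10xxxxxx ✓), payload 110101.
Byte 3: 0xAF = 10101111 (10xxxxxx ✓), payload 101111.
Byte 4: 0x9C = 10011100 (10xxxxxx ✓), payload 011100.
Concatenate: 011110101101111011100 = 0xF5BDC (21 bits → U+F5BDC).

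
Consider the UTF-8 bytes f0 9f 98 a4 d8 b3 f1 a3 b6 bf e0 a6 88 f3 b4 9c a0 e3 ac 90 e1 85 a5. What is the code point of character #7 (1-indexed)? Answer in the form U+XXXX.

Offset 0: leading byte 0xF0 = 11110000 → 4-byte char #1 = F0 9F 98 A4.
Offset 4: leading byte 0xD8 = 11011000 → 2-byte char #2 = D8 B3.
Offset 6: leading byte 0xF1 = 11110001 → 4-byte char #3 = F1 A3 B6 BF.
Offset 10: leading byte 0xE0 = 11100000 → 3-byte char #4 = E0 A6 88.
Offset 13: leading byte 0xF3 = 11110011 → 4-byte char #5 = F3 B4 9C A0.
Offset 17: leading byte 0xE3 = 11100011 → 3-byte char #6 = E3 AC 90.
Offset 20: leading byte 0xE1 = 11100001 → 3-byte char #7 = E1 85 A5.
Leading byte 0xE1 = 11100001 matches 1110xxxx → 3-byte sequence.
Byte 1: 0xE1 = 11100001, payload 0001 (4 bits).
Byte 2: 0x85 = 10000101 (10xxxxxx ✓), payload 000101.
Byte 3: 0xA5 = 10100101 (10xxxxxx ✓), payload 100101.
Concatenate: 0001000101100101 = 0x1165 (16 bits → U+1165).

U+1165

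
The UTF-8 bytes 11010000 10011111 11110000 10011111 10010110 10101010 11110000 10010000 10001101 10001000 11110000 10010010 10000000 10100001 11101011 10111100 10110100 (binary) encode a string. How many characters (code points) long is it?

5

Byte at offset 0: 0xD0 = 11010000 → 2-byte char (#1). Advance 2.
Byte at offset 2: 0xF0 = 11110000 → 4-byte char (#2). Advance 4.
Byte at offset 6: 0xF0 = 11110000 → 4-byte char (#3). Advance 4.
Byte at offset 10: 0xF0 = 11110000 → 4-byte char (#4). Advance 4.
Byte at offset 14: 0xEB = 11101011 → 3-byte char (#5). Advance 3.
Reached end at offset 17 after 5 code points.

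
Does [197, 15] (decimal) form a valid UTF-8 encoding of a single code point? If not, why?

Leading byte 0xC5 = 11000101 → 2-byte form.
Byte 2 is 0x0F = 00001111, which is not 10xxxxxx — expected a continuation byte.

invalid (non-continuation byte where continuation expected)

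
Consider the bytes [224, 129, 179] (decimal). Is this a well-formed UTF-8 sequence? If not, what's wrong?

invalid (overlong encoding)

Leading byte 0xE0 = 11100000 → 3-byte form.
Continuation bytes all match 10xxxxxx. Payload decodes to 0x73.
But 0x73 < 0x800, the minimum for a 3-byte sequence — this is an overlong encoding.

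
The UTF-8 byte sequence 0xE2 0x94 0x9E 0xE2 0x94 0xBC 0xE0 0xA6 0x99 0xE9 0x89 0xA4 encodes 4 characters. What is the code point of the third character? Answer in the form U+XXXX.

U+0999

Offset 0: leading byte 0xE2 = 11100010 → 3-byte char #1 = E2 94 9E.
Offset 3: leading byte 0xE2 = 11100010 → 3-byte char #2 = E2 94 BC.
Offset 6: leading byte 0xE0 = 11100000 → 3-byte char #3 = E0 A6 99.
Leading byte 0xE0 = 11100000 matches 1110xxxx → 3-byte sequence.
Byte 1: 0xE0 = 11100000, payload 0000 (4 bits).
Byte 2: 0xA6 = 10100110 (10xxxxxx ✓), payload 100110.
Byte 3: 0x99 = 10011001 (10xxxxxx ✓), payload 011001.
Concatenate: 0000100110011001 = 0x999 (16 bits → U+0999).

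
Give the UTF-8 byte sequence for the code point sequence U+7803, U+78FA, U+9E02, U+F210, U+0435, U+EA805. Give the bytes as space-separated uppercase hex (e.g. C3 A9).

U+7803: 3-byte form → E7 A0 83.
U+78FA: 3-byte form → E7 A3 BA.
U+9E02: 3-byte form → E9 B8 82.
U+F210: 3-byte form → EF 88 90.
U+0435: 2-byte form → D0 B5.
U+EA805: 4-byte form → F3 AA A0 85.
Concatenated (18 bytes): E7 A0 83 E7 A3 BA E9 B8 82 EF 88 90 D0 B5 F3 AA A0 85.

E7 A0 83 E7 A3 BA E9 B8 82 EF 88 90 D0 B5 F3 AA A0 85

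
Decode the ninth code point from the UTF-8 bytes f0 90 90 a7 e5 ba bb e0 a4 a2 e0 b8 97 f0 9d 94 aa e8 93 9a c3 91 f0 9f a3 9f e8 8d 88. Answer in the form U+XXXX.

Offset 0: leading byte 0xF0 = 11110000 → 4-byte char #1 = F0 90 90 A7.
Offset 4: leading byte 0xE5 = 11100101 → 3-byte char #2 = E5 BA BB.
Offset 7: leading byte 0xE0 = 11100000 → 3-byte char #3 = E0 A4 A2.
Offset 10: leading byte 0xE0 = 11100000 → 3-byte char #4 = E0 B8 97.
Offset 13: leading byte 0xF0 = 11110000 → 4-byte char #5 = F0 9D 94 AA.
Offset 17: leading byte 0xE8 = 11101000 → 3-byte char #6 = E8 93 9A.
Offset 20: leading byte 0xC3 = 11000011 → 2-byte char #7 = C3 91.
Offset 22: leading byte 0xF0 = 11110000 → 4-byte char #8 = F0 9F A3 9F.
Offset 26: leading byte 0xE8 = 11101000 → 3-byte char #9 = E8 8D 88.
Leading byte 0xE8 = 11101000 matches 1110xxxx → 3-byte sequence.
Byte 1: 0xE8 = 11101000, payload 1000 (4 bits).
Byte 2: 0x8D = 10001101 (10xxxxxx ✓), payload 001101.
Byte 3: 0x88 = 10001000 (10xxxxxx ✓), payload 001000.
Concatenate: 1000001101001000 = 0x8348 (16 bits → U+8348).

U+8348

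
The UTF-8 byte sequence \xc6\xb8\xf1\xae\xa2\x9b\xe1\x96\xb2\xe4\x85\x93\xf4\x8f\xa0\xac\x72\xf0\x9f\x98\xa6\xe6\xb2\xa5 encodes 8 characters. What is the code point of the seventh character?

U+1F626

Offset 0: leading byte 0xC6 = 11000110 → 2-byte char #1 = C6 B8.
Offset 2: leading byte 0xF1 = 11110001 → 4-byte char #2 = F1 AE A2 9B.
Offset 6: leading byte 0xE1 = 11100001 → 3-byte char #3 = E1 96 B2.
Offset 9: leading byte 0xE4 = 11100100 → 3-byte char #4 = E4 85 93.
Offset 12: leading byte 0xF4 = 11110100 → 4-byte char #5 = F4 8F A0 AC.
Offset 16: leading byte 0x72 = 01110010 → 1-byte char #6 = 72.
Offset 17: leading byte 0xF0 = 11110000 → 4-byte char #7 = F0 9F 98 A6.
Leading byte 0xF0 = 11110000 matches 11110xxx → 4-byte sequence.
Byte 1: 0xF0 = 11110000, payload 000 (3 bits).
Byte 2: 0x9F = 10011111 (10xxxxxx ✓), payload 011111.
Byte 3: 0x98 = 10011000 (10xxxxxx ✓), payload 011000.
Byte 4: 0xA6 = 10100110 (10xxxxxx ✓), payload 100110.
Concatenate: 000011111011000100110 = 0x1F626 (21 bits → U+1F626).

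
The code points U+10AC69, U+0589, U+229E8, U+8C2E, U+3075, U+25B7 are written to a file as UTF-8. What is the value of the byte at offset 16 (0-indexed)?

U+10AC69 → 4-byte form F4 8A B1 A9 at offsets 0–3.
U+0589 → 2-byte form D6 89 at offsets 4–5.
U+229E8 → 4-byte form F0 A2 A7 A8 at offsets 6–9.
U+8C2E → 3-byte form E8 B0 AE at offsets 10–12.
U+3075 → 3-byte form E3 81 B5 at offsets 13–15.
U+25B7 → 3-byte form E2 96 B7 at offsets 16–18.
Offset 16 falls in char 6's range; it's byte 1 of E2 96 B7 = 0xE2.

0xE2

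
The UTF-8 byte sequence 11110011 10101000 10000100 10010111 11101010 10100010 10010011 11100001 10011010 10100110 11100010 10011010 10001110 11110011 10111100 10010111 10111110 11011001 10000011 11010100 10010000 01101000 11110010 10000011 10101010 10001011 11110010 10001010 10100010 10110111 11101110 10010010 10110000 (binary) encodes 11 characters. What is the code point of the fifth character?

U+FC5FE

Offset 0: leading byte 0xF3 = 11110011 → 4-byte char #1 = F3 A8 84 97.
Offset 4: leading byte 0xEA = 11101010 → 3-byte char #2 = EA A2 93.
Offset 7: leading byte 0xE1 = 11100001 → 3-byte char #3 = E1 9A A6.
Offset 10: leading byte 0xE2 = 11100010 → 3-byte char #4 = E2 9A 8E.
Offset 13: leading byte 0xF3 = 11110011 → 4-byte char #5 = F3 BC 97 BE.
Leading byte 0xF3 = 11110011 matches 11110xxx → 4-byte sequence.
Byte 1: 0xF3 = 11110011, payload 011 (3 bits).
Byte 2: 0xBC = 10111100 (10xxxxxx ✓), payload 111100.
Byte 3: 0x97 = 10010111 (10xxxxxx ✓), payload 010111.
Byte 4: 0xBE = 10111110 (10xxxxxx ✓), payload 111110.
Concatenate: 011111100010111111110 = 0xFC5FE (21 bits → U+FC5FE).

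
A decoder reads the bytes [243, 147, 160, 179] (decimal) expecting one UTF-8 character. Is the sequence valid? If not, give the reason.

valid

Leading byte 0xF3 = 11110011 → 4-byte form.
Continuation bytes 0x93=10010011, 0xA0=10100000, 0xB3=10110011 all match 10xxxxxx.
Decoded value 0xD3833 is ≥ 0x10000 (shortest form) and not a surrogate.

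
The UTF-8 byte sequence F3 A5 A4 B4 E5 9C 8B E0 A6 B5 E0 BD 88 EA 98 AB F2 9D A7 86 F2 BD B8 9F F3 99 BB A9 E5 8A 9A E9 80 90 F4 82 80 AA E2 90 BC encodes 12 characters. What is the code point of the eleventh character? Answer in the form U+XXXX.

Offset 0: leading byte 0xF3 = 11110011 → 4-byte char #1 = F3 A5 A4 B4.
Offset 4: leading byte 0xE5 = 11100101 → 3-byte char #2 = E5 9C 8B.
Offset 7: leading byte 0xE0 = 11100000 → 3-byte char #3 = E0 A6 B5.
Offset 10: leading byte 0xE0 = 11100000 → 3-byte char #4 = E0 BD 88.
Offset 13: leading byte 0xEA = 11101010 → 3-byte char #5 = EA 98 AB.
Offset 16: leading byte 0xF2 = 11110010 → 4-byte char #6 = F2 9D A7 86.
Offset 20: leading byte 0xF2 = 11110010 → 4-byte char #7 = F2 BD B8 9F.
Offset 24: leading byte 0xF3 = 11110011 → 4-byte char #8 = F3 99 BB A9.
Offset 28: leading byte 0xE5 = 11100101 → 3-byte char #9 = E5 8A 9A.
Offset 31: leading byte 0xE9 = 11101001 → 3-byte char #10 = E9 80 90.
Offset 34: leading byte 0xF4 = 11110100 → 4-byte char #11 = F4 82 80 AA.
Leading byte 0xF4 = 11110100 matches 11110xxx → 4-byte sequence.
Byte 1: 0xF4 = 11110100, payload 100 (3 bits).
Byte 2: 0x82 = 10000010 (10xxxxxx ✓), payload 000010.
Byte 3: 0x80 = 10000000 (10xxxxxx ✓), payload 000000.
Byte 4: 0xAA = 10101010 (10xxxxxx ✓), payload 101010.
Concatenate: 100000010000000101010 = 0x10202A (21 bits → U+10202A).

U+10202A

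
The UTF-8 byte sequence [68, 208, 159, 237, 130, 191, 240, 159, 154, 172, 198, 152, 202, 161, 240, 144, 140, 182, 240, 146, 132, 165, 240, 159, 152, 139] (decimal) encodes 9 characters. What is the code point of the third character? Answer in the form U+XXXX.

U+D0BF

Offset 0: leading byte 0x44 = 01000100 → 1-byte char #1 = 44.
Offset 1: leading byte 0xD0 = 11010000 → 2-byte char #2 = D0 9F.
Offset 3: leading byte 0xED = 11101101 → 3-byte char #3 = ED 82 BF.
Leading byte 0xED = 11101101 matches 1110xxxx → 3-byte sequence.
Byte 1: 0xED = 11101101, payload 1101 (4 bits).
Byte 2: 0x82 = 10000010 (10xxxxxx ✓), payload 000010.
Byte 3: 0xBF = 10111111 (10xxxxxx ✓), payload 111111.
Concatenate: 1101000010111111 = 0xD0BF (16 bits → U+D0BF).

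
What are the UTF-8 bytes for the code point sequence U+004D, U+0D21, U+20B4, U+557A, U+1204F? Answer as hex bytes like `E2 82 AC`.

4D E0 B4 A1 E2 82 B4 E5 95 BA F0 92 81 8F

U+004D: 1-byte form → 4D.
U+0D21: 3-byte form → E0 B4 A1.
U+20B4: 3-byte form → E2 82 B4.
U+557A: 3-byte form → E5 95 BA.
U+1204F: 4-byte form → F0 92 81 8F.
Concatenated (14 bytes): 4D E0 B4 A1 E2 82 B4 E5 95 BA F0 92 81 8F.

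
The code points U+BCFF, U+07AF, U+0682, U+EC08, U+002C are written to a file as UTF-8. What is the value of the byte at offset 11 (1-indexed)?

0x2C

1-indexed offset 11 is 0-indexed offset 10.
U+BCFF → 3-byte form EB B3 BF at offsets 0–2.
U+07AF → 2-byte form DE AF at offsets 3–4.
U+0682 → 2-byte form DA 82 at offsets 5–6.
U+EC08 → 3-byte form EE B0 88 at offsets 7–9.
U+002C → 1-byte form 2C at offsets 10–10.
Offset 10 falls in char 5's range; it's byte 1 of 2C = 0x2C.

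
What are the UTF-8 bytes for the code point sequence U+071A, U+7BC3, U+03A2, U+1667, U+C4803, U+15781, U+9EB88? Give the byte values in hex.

U+071A: 2-byte form → DC 9A.
U+7BC3: 3-byte form → E7 AF 83.
U+03A2: 2-byte form → CE A2.
U+1667: 3-byte form → E1 99 A7.
U+C4803: 4-byte form → F3 84 A0 83.
U+15781: 4-byte form → F0 95 9E 81.
U+9EB88: 4-byte form → F2 9E AE 88.
Concatenated (22 bytes): DC 9A E7 AF 83 CE A2 E1 99 A7 F3 84 A0 83 F0 95 9E 81 F2 9E AE 88.

DC 9A E7 AF 83 CE A2 E1 99 A7 F3 84 A0 83 F0 95 9E 81 F2 9E AE 88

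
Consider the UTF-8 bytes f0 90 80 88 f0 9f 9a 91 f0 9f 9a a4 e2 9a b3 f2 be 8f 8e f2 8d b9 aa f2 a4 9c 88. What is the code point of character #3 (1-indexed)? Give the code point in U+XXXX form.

U+1F6A4

Offset 0: leading byte 0xF0 = 11110000 → 4-byte char #1 = F0 90 80 88.
Offset 4: leading byte 0xF0 = 11110000 → 4-byte char #2 = F0 9F 9A 91.
Offset 8: leading byte 0xF0 = 11110000 → 4-byte char #3 = F0 9F 9A A4.
Leading byte 0xF0 = 11110000 matches 11110xxx → 4-byte sequence.
Byte 1: 0xF0 = 11110000, payload 000 (3 bits).
Byte 2: 0x9F = 10011111 (10xxxxxx ✓), payload 011111.
Byte 3: 0x9A = 10011010 (10xxxxxx ✓), payload 011010.
Byte 4: 0xA4 = 10100100 (10xxxxxx ✓), payload 100100.
Concatenate: 000011111011010100100 = 0x1F6A4 (21 bits → U+1F6A4).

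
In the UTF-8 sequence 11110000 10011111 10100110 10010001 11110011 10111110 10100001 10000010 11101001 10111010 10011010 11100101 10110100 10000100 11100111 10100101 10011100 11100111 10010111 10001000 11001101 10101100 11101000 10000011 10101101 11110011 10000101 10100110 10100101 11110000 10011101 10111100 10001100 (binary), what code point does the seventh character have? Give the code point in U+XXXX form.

Offset 0: leading byte 0xF0 = 11110000 → 4-byte char #1 = F0 9F A6 91.
Offset 4: leading byte 0xF3 = 11110011 → 4-byte char #2 = F3 BE A1 82.
Offset 8: leading byte 0xE9 = 11101001 → 3-byte char #3 = E9 BA 9A.
Offset 11: leading byte 0xE5 = 11100101 → 3-byte char #4 = E5 B4 84.
Offset 14: leading byte 0xE7 = 11100111 → 3-byte char #5 = E7 A5 9C.
Offset 17: leading byte 0xE7 = 11100111 → 3-byte char #6 = E7 97 88.
Offset 20: leading byte 0xCD = 11001101 → 2-byte char #7 = CD AC.
Leading byte 0xCD = 11001101 matches 110xxxxx → 2-byte sequence.
Byte 1: 0xCD = 11001101, payload 01101 (5 bits).
Byte 2: 0xAC = 10101100 (10xxxxxx ✓), payload 101100.
Concatenate: 01101101100 = 0x36C (11 bits → U+036C).

U+036C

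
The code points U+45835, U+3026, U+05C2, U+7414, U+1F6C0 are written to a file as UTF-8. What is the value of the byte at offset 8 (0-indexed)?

0x82

U+45835 → 4-byte form F1 85 A0 B5 at offsets 0–3.
U+3026 → 3-byte form E3 80 A6 at offsets 4–6.
U+05C2 → 2-byte form D7 82 at offsets 7–8.
Offset 8 falls in char 3's range; it's byte 2 of D7 82 = 0x82.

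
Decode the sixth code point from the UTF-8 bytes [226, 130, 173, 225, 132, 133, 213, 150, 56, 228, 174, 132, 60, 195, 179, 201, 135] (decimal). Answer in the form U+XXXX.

U+003C

Offset 0: leading byte 0xE2 = 11100010 → 3-byte char #1 = E2 82 AD.
Offset 3: leading byte 0xE1 = 11100001 → 3-byte char #2 = E1 84 85.
Offset 6: leading byte 0xD5 = 11010101 → 2-byte char #3 = D5 96.
Offset 8: leading byte 0x38 = 00111000 → 1-byte char #4 = 38.
Offset 9: leading byte 0xE4 = 11100100 → 3-byte char #5 = E4 AE 84.
Offset 12: leading byte 0x3C = 00111100 → 1-byte char #6 = 3C.
Leading byte 0x3C = 00111100 matches 0xxxxxxx → 1-byte sequence.
Byte 1: 0x3C = 00111100, payload 0111100 (7 bits).
Concatenate: 0111100 = 0x3C (7 bits → U+003C).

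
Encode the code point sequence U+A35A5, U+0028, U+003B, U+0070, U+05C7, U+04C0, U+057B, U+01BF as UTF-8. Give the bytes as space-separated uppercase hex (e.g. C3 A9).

F2 A3 96 A5 28 3B 70 D7 87 D3 80 D5 BB C6 BF

U+A35A5: 4-byte form → F2 A3 96 A5.
U+0028: 1-byte form → 28.
U+003B: 1-byte form → 3B.
U+0070: 1-byte form → 70.
U+05C7: 2-byte form → D7 87.
U+04C0: 2-byte form → D3 80.
U+057B: 2-byte form → D5 BB.
U+01BF: 2-byte form → C6 BF.
Concatenated (15 bytes): F2 A3 96 A5 28 3B 70 D7 87 D3 80 D5 BB C6 BF.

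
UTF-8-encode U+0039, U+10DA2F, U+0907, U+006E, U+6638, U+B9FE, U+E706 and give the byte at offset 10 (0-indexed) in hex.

0x98

U+0039 → 1-byte form 39 at offsets 0–0.
U+10DA2F → 4-byte form F4 8D A8 AF at offsets 1–4.
U+0907 → 3-byte form E0 A4 87 at offsets 5–7.
U+006E → 1-byte form 6E at offsets 8–8.
U+6638 → 3-byte form E6 98 B8 at offsets 9–11.
Offset 10 falls in char 5's range; it's byte 2 of E6 98 B8 = 0x98.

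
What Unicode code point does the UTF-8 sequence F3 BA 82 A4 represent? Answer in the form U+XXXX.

U+FA0A4

Leading byte 0xF3 = 11110011 matches 11110xxx → 4-byte sequence.
Byte 1: 0xF3 = 11110011, payload 011 (3 bits).
Byte 2: 0xBA = 10111010 (10xxxxxx ✓), payload 111010.
Byte 3: 0x82 = 10000010 (10xxxxxx ✓), payload 000010.
Byte 4: 0xA4 = 10100100 (10xxxxxx ✓), payload 100100.
Concatenate: 011111010000010100100 = 0xFA0A4 (21 bits → U+FA0A4).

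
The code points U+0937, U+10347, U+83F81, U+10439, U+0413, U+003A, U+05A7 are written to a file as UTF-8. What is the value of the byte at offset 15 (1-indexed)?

1-indexed offset 15 is 0-indexed offset 14.
U+0937 → 3-byte form E0 A4 B7 at offsets 0–2.
U+10347 → 4-byte form F0 90 8D 87 at offsets 3–6.
U+83F81 → 4-byte form F2 83 BE 81 at offsets 7–10.
U+10439 → 4-byte form F0 90 90 B9 at offsets 11–14.
Offset 14 falls in char 4's range; it's byte 4 of F0 90 90 B9 = 0xB9.

0xB9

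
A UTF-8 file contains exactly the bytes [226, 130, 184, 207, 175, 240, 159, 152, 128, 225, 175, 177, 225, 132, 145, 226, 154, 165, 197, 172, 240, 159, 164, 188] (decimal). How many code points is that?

Byte at offset 0: 0xE2 = 11100010 → 3-byte char (#1). Advance 3.
Byte at offset 3: 0xCF = 11001111 → 2-byte char (#2). Advance 2.
Byte at offset 5: 0xF0 = 11110000 → 4-byte char (#3). Advance 4.
Byte at offset 9: 0xE1 = 11100001 → 3-byte char (#4). Advance 3.
Byte at offset 12: 0xE1 = 11100001 → 3-byte char (#5). Advance 3.
Byte at offset 15: 0xE2 = 11100010 → 3-byte char (#6). Advance 3.
Byte at offset 18: 0xC5 = 11000101 → 2-byte char (#7). Advance 2.
Byte at offset 20: 0xF0 = 11110000 → 4-byte char (#8). Advance 4.
Reached end at offset 24 after 8 code points.

8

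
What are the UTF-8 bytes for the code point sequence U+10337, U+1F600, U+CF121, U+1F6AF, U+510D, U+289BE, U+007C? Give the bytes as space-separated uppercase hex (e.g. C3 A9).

F0 90 8C B7 F0 9F 98 80 F3 8F 84 A1 F0 9F 9A AF E5 84 8D F0 A8 A6 BE 7C

U+10337: 4-byte form → F0 90 8C B7.
U+1F600: 4-byte form → F0 9F 98 80.
U+CF121: 4-byte form → F3 8F 84 A1.
U+1F6AF: 4-byte form → F0 9F 9A AF.
U+510D: 3-byte form → E5 84 8D.
U+289BE: 4-byte form → F0 A8 A6 BE.
U+007C: 1-byte form → 7C.
Concatenated (24 bytes): F0 90 8C B7 F0 9F 98 80 F3 8F 84 A1 F0 9F 9A AF E5 84 8D F0 A8 A6 BE 7C.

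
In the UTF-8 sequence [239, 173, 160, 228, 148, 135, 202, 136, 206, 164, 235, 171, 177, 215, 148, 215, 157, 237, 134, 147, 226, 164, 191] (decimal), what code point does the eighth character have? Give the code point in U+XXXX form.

U+D193

Offset 0: leading byte 0xEF = 11101111 → 3-byte char #1 = EF AD A0.
Offset 3: leading byte 0xE4 = 11100100 → 3-byte char #2 = E4 94 87.
Offset 6: leading byte 0xCA = 11001010 → 2-byte char #3 = CA 88.
Offset 8: leading byte 0xCE = 11001110 → 2-byte char #4 = CE A4.
Offset 10: leading byte 0xEB = 11101011 → 3-byte char #5 = EB AB B1.
Offset 13: leading byte 0xD7 = 11010111 → 2-byte char #6 = D7 94.
Offset 15: leading byte 0xD7 = 11010111 → 2-byte char #7 = D7 9D.
Offset 17: leading byte 0xED = 11101101 → 3-byte char #8 = ED 86 93.
Leading byte 0xED = 11101101 matches 1110xxxx → 3-byte sequence.
Byte 1: 0xED = 11101101, payload 1101 (4 bits).
Byte 2: 0x86 = 10000110 (10xxxxxx ✓), payload 000110.
Byte 3: 0x93 = 10010011 (10xxxxxx ✓), payload 010011.
Concatenate: 1101000110010011 = 0xD193 (16 bits → U+D193).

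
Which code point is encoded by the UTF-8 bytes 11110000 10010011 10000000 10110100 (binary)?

U+13034

Leading byte 0xF0 = 11110000 matches 11110xxx → 4-byte sequence.
Byte 1: 0xF0 = 11110000, payload 000 (3 bits).
Byte 2: 0x93 = 10010011 (10xxxxxx ✓), payload 010011.
Byte 3: 0x80 = 10000000 (10xxxxxx ✓), payload 000000.
Byte 4: 0xB4 = 10110100 (10xxxxxx ✓), payload 110100.
Concatenate: 000010011000000110100 = 0x13034 (21 bits → U+13034).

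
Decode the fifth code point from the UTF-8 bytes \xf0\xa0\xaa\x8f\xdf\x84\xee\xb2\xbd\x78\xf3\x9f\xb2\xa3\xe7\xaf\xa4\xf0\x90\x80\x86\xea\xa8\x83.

U+DFCA3

Offset 0: leading byte 0xF0 = 11110000 → 4-byte char #1 = F0 A0 AA 8F.
Offset 4: leading byte 0xDF = 11011111 → 2-byte char #2 = DF 84.
Offset 6: leading byte 0xEE = 11101110 → 3-byte char #3 = EE B2 BD.
Offset 9: leading byte 0x78 = 01111000 → 1-byte char #4 = 78.
Offset 10: leading byte 0xF3 = 11110011 → 4-byte char #5 = F3 9F B2 A3.
Leading byte 0xF3 = 11110011 matches 11110xxx → 4-byte sequence.
Byte 1: 0xF3 = 11110011, payload 011 (3 bits).
Byte 2: 0x9F = 10011111 (10xxxxxx ✓), payload 011111.
Byte 3: 0xB2 = 10110010 (10xxxxxx ✓), payload 110010.
Byte 4: 0xA3 = 10100011 (10xxxxxx ✓), payload 100011.
Concatenate: 011011111110010100011 = 0xDFCA3 (21 bits → U+DFCA3).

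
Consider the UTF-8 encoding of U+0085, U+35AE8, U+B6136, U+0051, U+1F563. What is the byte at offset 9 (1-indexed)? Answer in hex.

0x84

1-indexed offset 9 is 0-indexed offset 8.
U+0085 → 2-byte form C2 85 at offsets 0–1.
U+35AE8 → 4-byte form F0 B5 AB A8 at offsets 2–5.
U+B6136 → 4-byte form F2 B6 84 B6 at offsets 6–9.
Offset 8 falls in char 3's range; it's byte 3 of F2 B6 84 B6 = 0x84.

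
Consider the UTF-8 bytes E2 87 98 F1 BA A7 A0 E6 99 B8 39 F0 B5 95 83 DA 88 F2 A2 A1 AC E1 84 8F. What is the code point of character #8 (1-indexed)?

U+110F

Offset 0: leading byte 0xE2 = 11100010 → 3-byte char #1 = E2 87 98.
Offset 3: leading byte 0xF1 = 11110001 → 4-byte char #2 = F1 BA A7 A0.
Offset 7: leading byte 0xE6 = 11100110 → 3-byte char #3 = E6 99 B8.
Offset 10: leading byte 0x39 = 00111001 → 1-byte char #4 = 39.
Offset 11: leading byte 0xF0 = 11110000 → 4-byte char #5 = F0 B5 95 83.
Offset 15: leading byte 0xDA = 11011010 → 2-byte char #6 = DA 88.
Offset 17: leading byte 0xF2 = 11110010 → 4-byte char #7 = F2 A2 A1 AC.
Offset 21: leading byte 0xE1 = 11100001 → 3-byte char #8 = E1 84 8F.
Leading byte 0xE1 = 11100001 matches 1110xxxx → 3-byte sequence.
Byte 1: 0xE1 = 11100001, payload 0001 (4 bits).
Byte 2: 0x84 = 10000100 (10xxxxxx ✓), payload 000100.
Byte 3: 0x8F = 10001111 (10xxxxxx ✓), payload 001111.
Concatenate: 0001000100001111 = 0x110F (16 bits → U+110F).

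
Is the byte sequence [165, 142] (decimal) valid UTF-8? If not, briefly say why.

Byte 0xA5 = 10100101 has the form 10xxxxxx — a continuation byte — but there is no preceding leading byte.

invalid (continuation byte with no leading byte)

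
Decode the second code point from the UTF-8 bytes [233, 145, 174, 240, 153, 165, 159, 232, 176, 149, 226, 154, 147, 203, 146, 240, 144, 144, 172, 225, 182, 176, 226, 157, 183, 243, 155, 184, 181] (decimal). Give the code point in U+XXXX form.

U+1995F

Offset 0: leading byte 0xE9 = 11101001 → 3-byte char #1 = E9 91 AE.
Offset 3: leading byte 0xF0 = 11110000 → 4-byte char #2 = F0 99 A5 9F.
Leading byte 0xF0 = 11110000 matches 11110xxx → 4-byte sequence.
Byte 1: 0xF0 = 11110000, payload 000 (3 bits).
Byte 2: 0x99 = 10011001 (10xxxxxx ✓), payload 011001.
Byte 3: 0xA5 = 10100101 (10xxxxxx ✓), payload 100101.
Byte 4: 0x9F = 10011111 (10xxxxxx ✓), payload 011111.
Concatenate: 000011001100101011111 = 0x1995F (21 bits → U+1995F).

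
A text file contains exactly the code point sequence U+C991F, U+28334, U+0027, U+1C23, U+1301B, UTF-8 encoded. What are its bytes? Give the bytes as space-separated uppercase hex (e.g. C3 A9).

F3 89 A4 9F F0 A8 8C B4 27 E1 B0 A3 F0 93 80 9B

U+C991F: 4-byte form → F3 89 A4 9F.
U+28334: 4-byte form → F0 A8 8C B4.
U+0027: 1-byte form → 27.
U+1C23: 3-byte form → E1 B0 A3.
U+1301B: 4-byte form → F0 93 80 9B.
Concatenated (16 bytes): F3 89 A4 9F F0 A8 8C B4 27 E1 B0 A3 F0 93 80 9B.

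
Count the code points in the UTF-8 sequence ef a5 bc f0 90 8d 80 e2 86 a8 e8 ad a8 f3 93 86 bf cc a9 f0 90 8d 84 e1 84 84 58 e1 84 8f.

Byte at offset 0: 0xEF = 11101111 → 3-byte char (#1). Advance 3.
Byte at offset 3: 0xF0 = 11110000 → 4-byte char (#2). Advance 4.
Byte at offset 7: 0xE2 = 11100010 → 3-byte char (#3). Advance 3.
Byte at offset 10: 0xE8 = 11101000 → 3-byte char (#4). Advance 3.
Byte at offset 13: 0xF3 = 11110011 → 4-byte char (#5). Advance 4.
Byte at offset 17: 0xCC = 11001100 → 2-byte char (#6). Advance 2.
Byte at offset 19: 0xF0 = 11110000 → 4-byte char (#7). Advance 4.
Byte at offset 23: 0xE1 = 11100001 → 3-byte char (#8). Advance 3.
Byte at offset 26: 0x58 = 01011000 → 1-byte char (#9). Advance 1.
Byte at offset 27: 0xE1 = 11100001 → 3-byte char (#10). Advance 3.
Reached end at offset 30 after 10 code points.

10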